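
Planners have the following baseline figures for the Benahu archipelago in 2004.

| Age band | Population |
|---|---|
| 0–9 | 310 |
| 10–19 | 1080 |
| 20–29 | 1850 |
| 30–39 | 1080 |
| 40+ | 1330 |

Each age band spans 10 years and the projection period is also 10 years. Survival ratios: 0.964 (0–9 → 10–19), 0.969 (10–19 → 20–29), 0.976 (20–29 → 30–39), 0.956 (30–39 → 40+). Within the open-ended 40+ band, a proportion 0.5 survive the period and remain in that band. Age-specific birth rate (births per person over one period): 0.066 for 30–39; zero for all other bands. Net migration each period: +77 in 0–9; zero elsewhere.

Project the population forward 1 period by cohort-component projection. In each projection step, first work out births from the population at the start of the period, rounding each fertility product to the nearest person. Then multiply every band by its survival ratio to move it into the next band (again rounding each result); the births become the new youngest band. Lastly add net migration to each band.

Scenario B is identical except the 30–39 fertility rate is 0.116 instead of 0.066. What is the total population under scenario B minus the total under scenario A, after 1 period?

Period 1:
Births: 1080 × 0.066 = 71
10–19: 310 × 0.964 = 299
20–29: 1080 × 0.969 = 1047
30–39: 1850 × 0.976 = 1806
40+: 1080 × 0.956 + 1330 × 0.5 = 1032 + 665 = 1697
Net migration: 0–9 + 77 → 148
Population now: 0–9=148, 10–19=299, 20–29=1047, 30–39=1806, 40+=1697
Scenario A total after 1 period: 4997
Scenario B projection —
Period 1:
Births: 1080 × 0.116 = 125
10–19: 310 × 0.964 = 299
20–29: 1080 × 0.969 = 1047
30–39: 1850 × 0.976 = 1806
40+: 1080 × 0.956 + 1330 × 0.5 = 1032 + 665 = 1697
Net migration: 0–9 + 77 → 202
Population now: 0–9=202, 10–19=299, 20–29=1047, 30–39=1806, 40+=1697
Scenario B total after 1 period: 5051
Difference B − A = 5051 − 4997 = 54

54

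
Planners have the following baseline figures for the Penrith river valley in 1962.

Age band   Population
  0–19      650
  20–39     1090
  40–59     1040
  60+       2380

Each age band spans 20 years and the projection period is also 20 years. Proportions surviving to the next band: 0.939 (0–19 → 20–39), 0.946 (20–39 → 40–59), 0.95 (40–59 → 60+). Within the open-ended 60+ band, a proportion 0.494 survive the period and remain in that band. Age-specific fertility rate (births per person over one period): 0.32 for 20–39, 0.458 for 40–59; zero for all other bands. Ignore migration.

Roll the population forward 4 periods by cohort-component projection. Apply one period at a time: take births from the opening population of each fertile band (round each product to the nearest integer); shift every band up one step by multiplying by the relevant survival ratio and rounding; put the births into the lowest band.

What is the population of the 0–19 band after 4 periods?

536

(Groups numbered youngest = 1 to oldest = 4.)
Period 1.
Births: 1090 * 0.32 = 349 ; 1040 * 0.458 = 476 — total 825
Group 2: 650 * 0.939 = 610
Group 3: 1090 * 0.946 = 1031
Group 4: 1040 * 0.95 + 2380 * 0.494 = 988 + 1176 = 2164
Population now: 0–19=825, 20–39=610, 40–59=1031, 60+=2164
Period 2.
Births: 610 * 0.32 = 195 ; 1031 * 0.458 = 472 — total 667
Group 2: 825 * 0.939 = 775
Group 3: 610 * 0.946 = 577
Group 4: 1031 * 0.95 + 2164 * 0.494 = 979 + 1069 = 2048
Population now: 0–19=667, 20–39=775, 40–59=577, 60+=2048
Period 3.
Births: 775 * 0.32 = 248 ; 577 * 0.458 = 264 — total 512
Group 2: 667 * 0.939 = 626
Group 3: 775 * 0.946 = 733
Group 4: 577 * 0.95 + 2048 * 0.494 = 548 + 1012 = 1560
Population now: 0–19=512, 20–39=626, 40–59=733, 60+=1560
Period 4.
Births: 626 * 0.32 = 200 ; 733 * 0.458 = 336 — total 536
Group 2: 512 * 0.939 = 481
Group 3: 626 * 0.946 = 592
Group 4: 733 * 0.95 + 1560 * 0.494 = 696 + 771 = 1467
Population now: 0–19=536, 20–39=481, 40–59=592, 60+=1467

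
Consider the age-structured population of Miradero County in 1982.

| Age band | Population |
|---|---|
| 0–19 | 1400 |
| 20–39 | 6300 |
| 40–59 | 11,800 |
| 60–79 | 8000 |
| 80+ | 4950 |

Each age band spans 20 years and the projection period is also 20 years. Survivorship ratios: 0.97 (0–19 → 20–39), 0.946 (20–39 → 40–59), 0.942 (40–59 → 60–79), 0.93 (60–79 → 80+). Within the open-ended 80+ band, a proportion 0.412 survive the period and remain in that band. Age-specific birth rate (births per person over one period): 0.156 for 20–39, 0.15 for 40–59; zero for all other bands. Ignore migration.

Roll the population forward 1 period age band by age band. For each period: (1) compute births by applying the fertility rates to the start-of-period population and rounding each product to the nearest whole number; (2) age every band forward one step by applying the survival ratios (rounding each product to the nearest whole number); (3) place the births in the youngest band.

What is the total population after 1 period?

— Period 1 —
Births: 6300 × 0.156 = 983  |  11800 × 0.15 = 1770 → total 2753
20–39: 1400 × 0.97 = 1358
40–59: 6300 × 0.946 = 5960
60–79: 11800 × 0.942 = 11116
80+: 8000 × 0.93 + 4950 × 0.412 = 7440 + 2039 = 9479
Giving 2753 / 1358 / 5960 / 11116 / 9479.
Total after period 1: 2753 + 1358 + 5960 + 11116 + 9479 = 30666

30666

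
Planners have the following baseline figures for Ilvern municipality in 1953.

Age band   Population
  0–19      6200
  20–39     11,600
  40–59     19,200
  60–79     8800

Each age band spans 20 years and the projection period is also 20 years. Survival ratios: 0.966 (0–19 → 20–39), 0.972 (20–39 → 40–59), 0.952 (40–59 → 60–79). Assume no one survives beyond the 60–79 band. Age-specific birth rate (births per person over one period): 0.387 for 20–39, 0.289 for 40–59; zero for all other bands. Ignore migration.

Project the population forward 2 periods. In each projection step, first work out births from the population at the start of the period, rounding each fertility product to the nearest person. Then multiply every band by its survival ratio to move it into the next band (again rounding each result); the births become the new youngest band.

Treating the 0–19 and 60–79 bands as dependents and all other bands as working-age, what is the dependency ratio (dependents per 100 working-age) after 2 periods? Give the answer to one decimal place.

Period 1:
Births: 11600 × 0.387 = 4489  |  19200 × 0.289 = 5549 → 10038
20–39: 6200 × 0.966 = 5989
40–59: 11600 × 0.972 = 11275
60–79: 19200 × 0.952 = 18278
Giving 10038 / 5989 / 11275 / 18278.
Period 2:
Births: 5989 × 0.387 = 2318  |  11275 × 0.289 = 3258 → 5576
20–39: 10038 × 0.966 = 9697
40–59: 5989 × 0.972 = 5821
60–79: 11275 × 0.952 = 10734
Giving 5576 / 9697 / 5821 / 10734.
Dependents (band 0–19 + band 60–79) = 5576 + 10734 = 16310; working-age = 15518; ratio = 16310/15518 × 100 = 105.1

105.1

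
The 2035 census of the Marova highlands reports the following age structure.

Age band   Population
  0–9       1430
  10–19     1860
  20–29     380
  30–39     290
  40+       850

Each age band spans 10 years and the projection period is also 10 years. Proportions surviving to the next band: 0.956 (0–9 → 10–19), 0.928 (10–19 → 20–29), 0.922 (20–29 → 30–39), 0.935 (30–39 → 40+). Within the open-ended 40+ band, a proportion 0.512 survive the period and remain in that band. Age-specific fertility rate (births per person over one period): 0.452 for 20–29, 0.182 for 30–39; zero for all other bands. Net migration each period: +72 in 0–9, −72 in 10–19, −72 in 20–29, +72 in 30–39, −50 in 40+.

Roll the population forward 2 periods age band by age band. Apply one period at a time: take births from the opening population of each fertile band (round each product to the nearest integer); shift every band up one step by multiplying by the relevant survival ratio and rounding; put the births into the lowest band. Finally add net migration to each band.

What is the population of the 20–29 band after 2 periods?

[period 1]
Births: 380 * 0.452 = 172 ; 290 * 0.182 = 53 ⇒ total 225
10–19: 1430 * 0.956 = 1367
20–29: 1860 * 0.928 = 1726
30–39: 380 * 0.922 = 350
40+: 290 * 0.935 + 850 * 0.512 = 271 + 435 = 706
Net migration: 0–9 + 72 → 297; 10–19 − 72 → 1295; 20–29 − 72 → 1654; 30–39 + 72 → 422; 40+ − 50 → 656
Giving 297 / 1295 / 1654 / 422 / 656.
[period 2]
Births: 1654 * 0.452 = 748 ; 422 * 0.182 = 77 ⇒ total 825
10–19: 297 * 0.956 = 284
20–29: 1295 * 0.928 = 1202
30–39: 1654 * 0.922 = 1525
40+: 422 * 0.935 + 656 * 0.512 = 395 + 336 = 731
Net migration: 0–9 + 72 → 897; 10–19 − 72 → 212; 20–29 − 72 → 1130; 30–39 + 72 → 1597; 40+ − 50 → 681
Giving 897 / 212 / 1130 / 1597 / 681.

1130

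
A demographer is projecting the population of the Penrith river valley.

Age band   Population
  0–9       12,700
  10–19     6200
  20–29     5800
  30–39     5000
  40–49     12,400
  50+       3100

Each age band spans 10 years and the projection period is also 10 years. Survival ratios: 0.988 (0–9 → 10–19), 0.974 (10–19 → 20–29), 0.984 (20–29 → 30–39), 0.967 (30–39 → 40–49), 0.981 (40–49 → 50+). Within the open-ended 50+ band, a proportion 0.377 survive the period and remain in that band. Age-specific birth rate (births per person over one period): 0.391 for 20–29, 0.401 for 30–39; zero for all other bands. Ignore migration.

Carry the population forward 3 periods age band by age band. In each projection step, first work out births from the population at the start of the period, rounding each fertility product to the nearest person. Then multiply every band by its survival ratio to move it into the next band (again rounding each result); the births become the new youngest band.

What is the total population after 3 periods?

42737

[period 1]
Births: 5800 × 0.391 = 2268 ; 5000 × 0.401 = 2005 → 4273
10–19: 12700 × 0.988 = 12548
20–29: 6200 × 0.974 = 6039
30–39: 5800 × 0.984 = 5707
40–49: 5000 × 0.967 = 4835
50+: 12400 × 0.981 + 3100 × 0.377 = 12164 + 1169 = 13333
Population now: 0–9=4273, 10–19=12548, 20–29=6039, 30–39=5707, 40–49=4835, 50+=13333
[period 2]
Births: 6039 × 0.391 = 2361 ; 5707 × 0.401 = 2289 → 4650
10–19: 4273 × 0.988 = 4222
20–29: 12548 × 0.974 = 12222
30–39: 6039 × 0.984 = 5942
40–49: 5707 × 0.967 = 5519
50+: 4835 × 0.981 + 13333 × 0.377 = 4743 + 5027 = 9770
Population now: 0–9=4650, 10–19=4222, 20–29=12222, 30–39=5942, 40–49=5519, 50+=9770
[period 3]
Births: 12222 × 0.391 = 4779 ; 5942 × 0.401 = 2383 → 7162
10–19: 4650 × 0.988 = 4594
20–29: 4222 × 0.974 = 4112
30–39: 12222 × 0.984 = 12026
40–49: 5942 × 0.967 = 5746
50+: 5519 × 0.981 + 9770 × 0.377 = 5414 + 3683 = 9097
Population now: 0–9=7162, 10–19=4594, 20–29=4112, 30–39=12026, 40–49=5746, 50+=9097
Total after period 3: 7162 + 4594 + 4112 + 12026 + 5746 + 9097 = 42737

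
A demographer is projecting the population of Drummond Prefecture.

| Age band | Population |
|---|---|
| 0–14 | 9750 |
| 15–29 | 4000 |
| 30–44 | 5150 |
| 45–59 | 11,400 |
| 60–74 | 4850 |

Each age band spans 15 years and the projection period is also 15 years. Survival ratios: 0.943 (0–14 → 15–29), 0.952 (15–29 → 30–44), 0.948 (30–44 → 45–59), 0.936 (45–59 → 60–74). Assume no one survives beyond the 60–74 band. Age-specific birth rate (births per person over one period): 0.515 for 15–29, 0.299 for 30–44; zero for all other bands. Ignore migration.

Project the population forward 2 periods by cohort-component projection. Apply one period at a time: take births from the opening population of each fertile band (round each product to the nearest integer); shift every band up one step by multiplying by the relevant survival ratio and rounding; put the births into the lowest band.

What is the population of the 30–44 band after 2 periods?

Numbering the bands 1..5 from youngest to oldest:
Period 1:
Births: 4000 × 0.515 = 2060 ; 5150 × 0.299 = 1540 ⇒ total 3600
Band 2: 9750 × 0.943 = 9194
Band 3: 4000 × 0.952 = 3808
Band 4: 5150 × 0.948 = 4882
Band 5: 11400 × 0.936 = 10670
→ [3600, 9194, 3808, 4882, 10670]
Period 2:
Births: 9194 × 0.515 = 4735 ; 3808 × 0.299 = 1139 ⇒ total 5874
Band 2: 3600 × 0.943 = 3395
Band 3: 9194 × 0.952 = 8753
Band 4: 3808 × 0.948 = 3610
Band 5: 4882 × 0.936 = 4570
→ [5874, 3395, 8753, 3610, 4570]

8753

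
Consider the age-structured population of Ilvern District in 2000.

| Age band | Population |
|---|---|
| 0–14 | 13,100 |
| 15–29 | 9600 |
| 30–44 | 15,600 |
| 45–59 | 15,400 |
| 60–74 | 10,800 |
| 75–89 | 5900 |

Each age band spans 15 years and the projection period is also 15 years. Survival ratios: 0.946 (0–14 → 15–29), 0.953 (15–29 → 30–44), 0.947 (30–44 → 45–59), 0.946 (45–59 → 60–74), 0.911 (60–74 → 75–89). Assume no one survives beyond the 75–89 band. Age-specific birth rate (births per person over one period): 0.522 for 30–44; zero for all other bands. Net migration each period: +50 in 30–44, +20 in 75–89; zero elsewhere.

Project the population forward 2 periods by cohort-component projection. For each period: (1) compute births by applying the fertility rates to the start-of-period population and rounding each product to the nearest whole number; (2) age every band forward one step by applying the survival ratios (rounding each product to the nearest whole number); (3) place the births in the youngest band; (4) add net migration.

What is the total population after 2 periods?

60343

— Period 1 —
Births: 15600 × 0.522 = 8143
15–29: 13100 × 0.946 = 12393
30–44: 9600 × 0.953 = 9149
45–59: 15600 × 0.947 = 14773
60–74: 15400 × 0.946 = 14568
75–89: 10800 × 0.911 = 9839
Net migration: 30–44 + 50 → 9199; 75–89 + 20 → 9859
Giving 8143 / 12393 / 9199 / 14773 / 14568 / 9859.
— Period 2 —
Births: 9199 × 0.522 = 4802
15–29: 8143 × 0.946 = 7703
30–44: 12393 × 0.953 = 11811
45–59: 9199 × 0.947 = 8711
60–74: 14773 × 0.946 = 13975
75–89: 14568 × 0.911 = 13271
Net migration: 30–44 + 50 → 11861; 75–89 + 20 → 13291
Giving 4802 / 7703 / 11861 / 8711 / 13975 / 13291.
Total after period 2: 4802 + 7703 + 11861 + 8711 + 13975 + 13291 = 60343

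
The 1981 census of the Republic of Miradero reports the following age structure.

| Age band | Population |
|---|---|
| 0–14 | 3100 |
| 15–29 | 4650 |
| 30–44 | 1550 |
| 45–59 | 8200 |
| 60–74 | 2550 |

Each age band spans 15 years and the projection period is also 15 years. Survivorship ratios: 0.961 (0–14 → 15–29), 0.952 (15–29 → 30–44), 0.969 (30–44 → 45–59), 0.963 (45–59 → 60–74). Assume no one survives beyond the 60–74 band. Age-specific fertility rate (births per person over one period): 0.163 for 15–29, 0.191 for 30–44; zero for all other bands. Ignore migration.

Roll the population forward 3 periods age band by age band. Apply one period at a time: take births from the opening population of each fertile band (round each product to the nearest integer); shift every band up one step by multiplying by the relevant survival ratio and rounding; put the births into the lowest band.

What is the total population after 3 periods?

9830

Period 1:
Births: 4650 * 0.163 = 758 ; 1550 * 0.191 = 296 → 1054
15–29: 3100 * 0.961 = 2979
30–44: 4650 * 0.952 = 4427
45–59: 1550 * 0.969 = 1502
60–74: 8200 * 0.963 = 7897
Population now: 0–14=1054, 15–29=2979, 30–44=4427, 45–59=1502, 60–74=7897
Period 2:
Births: 2979 * 0.163 = 486 ; 4427 * 0.191 = 846 → 1332
15–29: 1054 * 0.961 = 1013
30–44: 2979 * 0.952 = 2836
45–59: 4427 * 0.969 = 4290
60–74: 1502 * 0.963 = 1446
Population now: 0–14=1332, 15–29=1013, 30–44=2836, 45–59=4290, 60–74=1446
Period 3:
Births: 1013 * 0.163 = 165 ; 2836 * 0.191 = 542 → 707
15–29: 1332 * 0.961 = 1280
30–44: 1013 * 0.952 = 964
45–59: 2836 * 0.969 = 2748
60–74: 4290 * 0.963 = 4131
Population now: 0–14=707, 15–29=1280, 30–44=964, 45–59=2748, 60–74=4131
Total after period 3: 707 + 1280 + 964 + 2748 + 4131 = 9830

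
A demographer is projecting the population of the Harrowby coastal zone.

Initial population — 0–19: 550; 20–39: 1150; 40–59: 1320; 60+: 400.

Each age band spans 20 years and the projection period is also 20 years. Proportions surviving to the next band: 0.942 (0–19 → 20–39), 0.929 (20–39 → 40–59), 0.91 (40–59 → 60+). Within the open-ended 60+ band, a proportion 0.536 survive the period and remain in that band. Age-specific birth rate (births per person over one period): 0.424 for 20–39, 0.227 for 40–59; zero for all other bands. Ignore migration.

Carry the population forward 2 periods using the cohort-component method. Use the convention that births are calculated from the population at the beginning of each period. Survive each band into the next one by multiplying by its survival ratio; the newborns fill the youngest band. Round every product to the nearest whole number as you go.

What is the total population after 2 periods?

3415

Numbering the groups 1..4 from youngest to oldest:
Period 1:
Births: 1150 × 0.424 = 488 ; 1320 × 0.227 = 300 → total 788
Group 2: 550 × 0.942 = 518
Group 3: 1150 × 0.929 = 1068
Group 4: 1320 × 0.91 + 400 × 0.536 = 1201 + 214 = 1415
→ [788, 518, 1068, 1415]
Period 2:
Births: 518 × 0.424 = 220 ; 1068 × 0.227 = 242 → total 462
Group 2: 788 × 0.942 = 742
Group 3: 518 × 0.929 = 481
Group 4: 1068 × 0.91 + 1415 × 0.536 = 972 + 758 = 1730
→ [462, 742, 481, 1730]
Total after period 2: 462 + 742 + 481 + 1730 = 3415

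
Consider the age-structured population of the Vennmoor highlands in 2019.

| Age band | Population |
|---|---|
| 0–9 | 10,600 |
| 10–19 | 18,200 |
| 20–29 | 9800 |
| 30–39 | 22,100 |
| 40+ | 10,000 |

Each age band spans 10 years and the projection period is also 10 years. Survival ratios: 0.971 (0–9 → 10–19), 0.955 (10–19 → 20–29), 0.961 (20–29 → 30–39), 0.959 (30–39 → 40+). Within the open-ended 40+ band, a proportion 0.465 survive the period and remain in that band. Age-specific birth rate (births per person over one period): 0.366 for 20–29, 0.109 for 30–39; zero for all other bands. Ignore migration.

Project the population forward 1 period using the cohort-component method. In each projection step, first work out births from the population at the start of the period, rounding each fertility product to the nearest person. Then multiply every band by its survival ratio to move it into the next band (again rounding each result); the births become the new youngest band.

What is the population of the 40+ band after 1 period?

[period 1]
Births: 9800 * 0.366 = 3587 ; 22100 * 0.109 = 2409 ⇒ total 5996
10–19: 10600 * 0.971 = 10293
20–29: 18200 * 0.955 = 17381
30–39: 9800 * 0.961 = 9418
40+: 22100 * 0.959 + 10000 * 0.465 = 21194 + 4650 = 25844
End of period: [5996, 10293, 17381, 9418, 25844]

25844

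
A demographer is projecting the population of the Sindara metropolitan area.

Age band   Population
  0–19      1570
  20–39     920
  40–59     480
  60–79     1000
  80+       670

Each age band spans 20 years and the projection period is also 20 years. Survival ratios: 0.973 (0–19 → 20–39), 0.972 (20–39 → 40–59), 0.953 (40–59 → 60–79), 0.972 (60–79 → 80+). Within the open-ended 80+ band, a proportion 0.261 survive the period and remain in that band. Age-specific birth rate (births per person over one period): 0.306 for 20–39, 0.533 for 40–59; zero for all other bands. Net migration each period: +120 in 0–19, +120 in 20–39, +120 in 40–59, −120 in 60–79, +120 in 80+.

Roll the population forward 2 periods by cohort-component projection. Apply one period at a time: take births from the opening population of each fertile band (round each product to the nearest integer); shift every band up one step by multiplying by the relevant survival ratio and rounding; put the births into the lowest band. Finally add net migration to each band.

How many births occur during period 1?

Let group 1 be 0–19 through group 5 = 80+.
Period 1:
Births: 920 × 0.306 = 282  |  480 × 0.533 = 256 → 538
Group 2: 1570 × 0.973 = 1528
Group 3: 920 × 0.972 = 894
Group 4: 480 × 0.953 = 457
Group 5: 1000 × 0.972 + 670 × 0.261 = 972 + 175 = 1147
Net migration: Group 1 + 120 → 658; Group 2 + 120 → 1648; Group 3 + 120 → 1014; Group 4 − 120 → 337; Group 5 + 120 → 1267
Giving 658 / 1648 / 1014 / 337 / 1267.

538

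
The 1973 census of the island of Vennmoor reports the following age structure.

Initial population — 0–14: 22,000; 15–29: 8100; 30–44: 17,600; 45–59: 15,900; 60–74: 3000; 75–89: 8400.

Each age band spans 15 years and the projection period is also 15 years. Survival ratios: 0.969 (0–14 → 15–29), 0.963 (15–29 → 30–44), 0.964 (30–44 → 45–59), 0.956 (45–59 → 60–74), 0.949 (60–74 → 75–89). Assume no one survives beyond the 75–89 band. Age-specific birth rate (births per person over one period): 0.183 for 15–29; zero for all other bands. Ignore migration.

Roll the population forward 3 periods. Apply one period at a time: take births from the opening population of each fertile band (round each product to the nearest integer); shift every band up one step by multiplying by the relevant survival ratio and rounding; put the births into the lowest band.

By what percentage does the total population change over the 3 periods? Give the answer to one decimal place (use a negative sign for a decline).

-36.3

Period 1.
Births: 8100 * 0.183 = 1482
15–29: 22000 * 0.969 = 21318
30–44: 8100 * 0.963 = 7800
45–59: 17600 * 0.964 = 16966
60–74: 15900 * 0.956 = 15200
75–89: 3000 * 0.949 = 2847
Population now: 0–14=1482, 15–29=21318, 30–44=7800, 45–59=16966, 60–74=15200, 75–89=2847
Period 2.
Births: 21318 * 0.183 = 3901
15–29: 1482 * 0.969 = 1436
30–44: 21318 * 0.963 = 20529
45–59: 7800 * 0.964 = 7519
60–74: 16966 * 0.956 = 16219
75–89: 15200 * 0.949 = 14425
Population now: 0–14=3901, 15–29=1436, 30–44=20529, 45–59=7519, 60–74=16219, 75–89=14425
Period 3.
Births: 1436 * 0.183 = 263
15–29: 3901 * 0.969 = 3780
30–44: 1436 * 0.963 = 1383
45–59: 20529 * 0.964 = 19790
60–74: 7519 * 0.956 = 7188
75–89: 16219 * 0.949 = 15392
Population now: 0–14=263, 15–29=3780, 30–44=1383, 45–59=19790, 60–74=7188, 75–89=15392
Total: 75000 → 47796; change = -27204; percentage change = -36.3%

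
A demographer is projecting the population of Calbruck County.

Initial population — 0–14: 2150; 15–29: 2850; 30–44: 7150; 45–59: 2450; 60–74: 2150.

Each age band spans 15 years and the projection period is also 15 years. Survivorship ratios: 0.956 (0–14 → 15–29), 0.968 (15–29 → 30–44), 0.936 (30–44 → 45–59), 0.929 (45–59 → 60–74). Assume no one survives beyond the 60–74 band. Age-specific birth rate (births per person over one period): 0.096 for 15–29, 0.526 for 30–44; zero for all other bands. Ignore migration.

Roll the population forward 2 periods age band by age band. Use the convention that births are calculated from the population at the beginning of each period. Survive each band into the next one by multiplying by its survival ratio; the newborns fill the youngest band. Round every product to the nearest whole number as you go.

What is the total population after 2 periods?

Period 1.
Births: 2850 * 0.096 = 274, 7150 * 0.526 = 3761 → total 4035
15–29: 2150 * 0.956 = 2055
30–44: 2850 * 0.968 = 2759
45–59: 7150 * 0.936 = 6692
60–74: 2450 * 0.929 = 2276
End of period: [4035, 2055, 2759, 6692, 2276]
Period 2.
Births: 2055 * 0.096 = 197, 2759 * 0.526 = 1451 → total 1648
15–29: 4035 * 0.956 = 3857
30–44: 2055 * 0.968 = 1989
45–59: 2759 * 0.936 = 2582
60–74: 6692 * 0.929 = 6217
End of period: [1648, 3857, 1989, 2582, 6217]
Total after period 2: 1648 + 3857 + 1989 + 2582 + 6217 = 16293

16293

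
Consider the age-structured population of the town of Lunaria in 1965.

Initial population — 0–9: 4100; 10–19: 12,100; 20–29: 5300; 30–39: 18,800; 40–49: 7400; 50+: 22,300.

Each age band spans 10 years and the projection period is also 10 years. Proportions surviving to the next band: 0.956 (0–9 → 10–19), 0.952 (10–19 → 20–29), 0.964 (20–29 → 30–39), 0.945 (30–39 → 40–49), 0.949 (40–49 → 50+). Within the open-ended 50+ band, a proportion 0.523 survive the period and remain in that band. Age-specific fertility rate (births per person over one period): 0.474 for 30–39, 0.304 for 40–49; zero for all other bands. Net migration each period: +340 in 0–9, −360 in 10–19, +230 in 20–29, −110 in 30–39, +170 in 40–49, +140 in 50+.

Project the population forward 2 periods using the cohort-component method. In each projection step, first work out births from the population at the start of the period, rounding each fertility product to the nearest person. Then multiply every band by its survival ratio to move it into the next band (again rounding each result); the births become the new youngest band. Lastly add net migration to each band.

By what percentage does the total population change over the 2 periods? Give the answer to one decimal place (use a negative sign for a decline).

-6.4

(Groups numbered youngest = 1 to oldest = 6.)
Period 1:
Births: 18800 * 0.474 = 8911, 7400 * 0.304 = 2250 — total 11161
Group 2: 4100 * 0.956 = 3920
Group 3: 12100 * 0.952 = 11519
Group 4: 5300 * 0.964 = 5109
Group 5: 18800 * 0.945 = 17766
Group 6: 7400 * 0.949 + 22300 * 0.523 = 7023 + 11663 = 18686
Net migration: Group 1 + 340 → 11501; Group 2 − 360 → 3560; Group 3 + 230 → 11749; Group 4 − 110 → 4999; Group 5 + 170 → 17936; Group 6 + 140 → 18826
Giving 11501 / 3560 / 11749 / 4999 / 17936 / 18826.
Period 2:
Births: 4999 * 0.474 = 2370, 17936 * 0.304 = 5453 — total 7823
Group 2: 11501 * 0.956 = 10995
Group 3: 3560 * 0.952 = 3389
Group 4: 11749 * 0.964 = 11326
Group 5: 4999 * 0.945 = 4724
Group 6: 17936 * 0.949 + 18826 * 0.523 = 17021 + 9846 = 26867
Net migration: Group 1 + 340 → 8163; Group 2 − 360 → 10635; Group 3 + 230 → 3619; Group 4 − 110 → 11216; Group 5 + 170 → 4894; Group 6 + 140 → 27007
Giving 8163 / 10635 / 3619 / 11216 / 4894 / 27007.
Total: 70000 → 65534; change = -4466; percentage change = -6.4%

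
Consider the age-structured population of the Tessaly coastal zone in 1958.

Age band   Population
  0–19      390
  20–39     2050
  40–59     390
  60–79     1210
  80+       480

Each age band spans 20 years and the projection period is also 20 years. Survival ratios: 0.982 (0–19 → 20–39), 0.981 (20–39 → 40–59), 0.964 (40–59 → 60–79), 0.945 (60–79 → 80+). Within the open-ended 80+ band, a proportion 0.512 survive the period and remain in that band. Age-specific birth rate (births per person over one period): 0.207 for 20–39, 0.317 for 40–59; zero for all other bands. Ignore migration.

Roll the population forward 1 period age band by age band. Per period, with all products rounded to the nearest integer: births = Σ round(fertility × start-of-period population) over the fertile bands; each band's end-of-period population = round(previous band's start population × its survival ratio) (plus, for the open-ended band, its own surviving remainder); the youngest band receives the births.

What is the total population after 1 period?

Call the bands 1 to 5, youngest first.
After projecting period 1:
Births: 2050 * 0.207 = 424, 390 * 0.317 = 124 — total 548
Band 2: 390 * 0.982 = 383
Band 3: 2050 * 0.981 = 2011
Band 4: 390 * 0.964 = 376
Band 5: 1210 * 0.945 + 480 * 0.512 = 1143 + 246 = 1389
Population now: 0–19=548, 20–39=383, 40–59=2011, 60–79=376, 80+=1389
Total after period 1: 548 + 383 + 2011 + 376 + 1389 = 4707

4707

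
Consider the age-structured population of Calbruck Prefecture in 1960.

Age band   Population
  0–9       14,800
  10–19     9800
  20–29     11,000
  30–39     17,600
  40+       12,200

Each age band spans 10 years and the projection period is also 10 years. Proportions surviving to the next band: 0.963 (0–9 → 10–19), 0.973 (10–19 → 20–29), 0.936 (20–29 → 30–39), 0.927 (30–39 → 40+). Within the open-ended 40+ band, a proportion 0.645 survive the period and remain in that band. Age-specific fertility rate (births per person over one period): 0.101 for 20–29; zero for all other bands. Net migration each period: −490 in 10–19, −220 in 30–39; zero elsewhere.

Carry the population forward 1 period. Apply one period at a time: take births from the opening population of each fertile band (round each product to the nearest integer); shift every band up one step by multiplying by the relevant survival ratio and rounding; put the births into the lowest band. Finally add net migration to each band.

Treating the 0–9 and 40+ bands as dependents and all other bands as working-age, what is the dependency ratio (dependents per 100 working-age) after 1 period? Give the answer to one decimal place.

75.8

Call the groups 1 to 5, youngest first.
Period 1.
Births: 11000 × 0.101 = 1111
Group 2: 14800 × 0.963 = 14252
Group 3: 9800 × 0.973 = 9535
Group 4: 11000 × 0.936 = 10296
Group 5: 17600 × 0.927 + 12200 × 0.645 = 16315 + 7869 = 24184
Net migration: Group 2 − 490 → 13762; Group 4 − 220 → 10076
Giving 1111 / 13762 / 9535 / 10076 / 24184.
Dependents (band 0–9 + band 40+) = 1111 + 24184 = 25295; working-age = 33373; ratio = 25295/33373 × 100 = 75.8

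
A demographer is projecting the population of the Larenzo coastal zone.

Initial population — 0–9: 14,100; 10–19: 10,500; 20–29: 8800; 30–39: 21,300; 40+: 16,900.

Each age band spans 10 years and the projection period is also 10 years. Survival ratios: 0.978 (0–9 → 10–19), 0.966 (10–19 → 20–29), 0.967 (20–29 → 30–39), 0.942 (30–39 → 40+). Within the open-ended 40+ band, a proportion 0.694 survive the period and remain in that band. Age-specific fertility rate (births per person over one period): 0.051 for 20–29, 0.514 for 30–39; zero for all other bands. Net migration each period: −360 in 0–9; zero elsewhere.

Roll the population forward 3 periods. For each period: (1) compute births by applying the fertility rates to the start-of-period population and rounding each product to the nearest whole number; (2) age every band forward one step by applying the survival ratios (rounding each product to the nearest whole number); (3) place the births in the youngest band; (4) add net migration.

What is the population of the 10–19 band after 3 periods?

4431

After projecting period 1:
Births: 8800 × 0.051 = 449 ; 21300 × 0.514 = 10948 → 11397
10–19: 14100 × 0.978 = 13790
20–29: 10500 × 0.966 = 10143
30–39: 8800 × 0.967 = 8510
40+: 21300 × 0.942 + 16900 × 0.694 = 20065 + 11729 = 31794
Net migration: 0–9 − 360 → 11037
Giving 11037 / 13790 / 10143 / 8510 / 31794.
After projecting period 2:
Births: 10143 × 0.051 = 517 ; 8510 × 0.514 = 4374 → 4891
10–19: 11037 × 0.978 = 10794
20–29: 13790 × 0.966 = 13321
30–39: 10143 × 0.967 = 9808
40+: 8510 × 0.942 + 31794 × 0.694 = 8016 + 22065 = 30081
Net migration: 0–9 − 360 → 4531
Giving 4531 / 10794 / 13321 / 9808 / 30081.
After projecting period 3:
Births: 13321 × 0.051 = 679 ; 9808 × 0.514 = 5041 → 5720
10–19: 4531 × 0.978 = 4431
20–29: 10794 × 0.966 = 10427
30–39: 13321 × 0.967 = 12881
40+: 9808 × 0.942 + 30081 × 0.694 = 9239 + 20876 = 30115
Net migration: 0–9 − 360 → 5360
Giving 5360 / 4431 / 10427 / 12881 / 30115.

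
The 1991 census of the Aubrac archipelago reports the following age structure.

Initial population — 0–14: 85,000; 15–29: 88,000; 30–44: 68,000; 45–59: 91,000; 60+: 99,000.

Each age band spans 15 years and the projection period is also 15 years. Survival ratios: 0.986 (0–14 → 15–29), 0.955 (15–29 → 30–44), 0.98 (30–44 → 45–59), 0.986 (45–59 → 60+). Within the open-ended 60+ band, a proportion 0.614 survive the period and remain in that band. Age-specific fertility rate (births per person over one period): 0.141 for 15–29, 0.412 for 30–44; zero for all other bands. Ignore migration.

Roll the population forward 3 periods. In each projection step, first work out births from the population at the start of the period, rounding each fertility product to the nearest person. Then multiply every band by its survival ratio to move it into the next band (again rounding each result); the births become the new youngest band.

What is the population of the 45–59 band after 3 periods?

[period 1]
Births: 88000 * 0.141 = 12408, 68000 * 0.412 = 28016 ⇒ total 40424
15–29: 85000 * 0.986 = 83810
30–44: 88000 * 0.955 = 84040
45–59: 68000 * 0.98 = 66640
60+: 91000 * 0.986 + 99000 * 0.614 = 89726 + 60786 = 150512
End of period: [40424, 83810, 84040, 66640, 150512]
[period 2]
Births: 83810 * 0.141 = 11817, 84040 * 0.412 = 34624 ⇒ total 46441
15–29: 40424 * 0.986 = 39858
30–44: 83810 * 0.955 = 80039
45–59: 84040 * 0.98 = 82359
60+: 66640 * 0.986 + 150512 * 0.614 = 65707 + 92414 = 158121
End of period: [46441, 39858, 80039, 82359, 158121]
[period 3]
Births: 39858 * 0.141 = 5620, 80039 * 0.412 = 32976 ⇒ total 38596
15–29: 46441 * 0.986 = 45791
30–44: 39858 * 0.955 = 38064
45–59: 80039 * 0.98 = 78438
60+: 82359 * 0.986 + 158121 * 0.614 = 81206 + 97086 = 178292
End of period: [38596, 45791, 38064, 78438, 178292]

78438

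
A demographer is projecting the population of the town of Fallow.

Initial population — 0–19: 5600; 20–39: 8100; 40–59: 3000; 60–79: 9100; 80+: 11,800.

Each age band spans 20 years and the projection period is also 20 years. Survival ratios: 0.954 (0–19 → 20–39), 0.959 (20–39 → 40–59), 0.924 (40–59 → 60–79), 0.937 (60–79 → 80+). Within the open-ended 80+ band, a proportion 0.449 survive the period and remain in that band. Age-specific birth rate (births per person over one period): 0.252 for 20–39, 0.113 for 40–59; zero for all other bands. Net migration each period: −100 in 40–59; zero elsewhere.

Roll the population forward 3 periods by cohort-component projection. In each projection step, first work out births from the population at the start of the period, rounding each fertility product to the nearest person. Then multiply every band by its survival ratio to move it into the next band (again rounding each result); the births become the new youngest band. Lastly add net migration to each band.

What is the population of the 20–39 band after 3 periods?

2110

Call the groups 1 to 5, youngest first.
Period 1.
Births: 8100 * 0.252 = 2041 ; 3000 * 0.113 = 339 ⇒ total 2380
Group 2: 5600 * 0.954 = 5342
Group 3: 8100 * 0.959 = 7768
Group 4: 3000 * 0.924 = 2772
Group 5: 9100 * 0.937 + 11800 * 0.449 = 8527 + 5298 = 13825
Net migration: Group 3 − 100 → 7668
Giving 2380 / 5342 / 7668 / 2772 / 13825.
Period 2.
Births: 5342 * 0.252 = 1346 ; 7668 * 0.113 = 866 ⇒ total 2212
Group 2: 2380 * 0.954 = 2271
Group 3: 5342 * 0.959 = 5123
Group 4: 7668 * 0.924 = 7085
Group 5: 2772 * 0.937 + 13825 * 0.449 = 2597 + 6207 = 8804
Net migration: Group 3 − 100 → 5023
Giving 2212 / 2271 / 5023 / 7085 / 8804.
Period 3.
Births: 2271 * 0.252 = 572 ; 5023 * 0.113 = 568 ⇒ total 1140
Group 2: 2212 * 0.954 = 2110
Group 3: 2271 * 0.959 = 2178
Group 4: 5023 * 0.924 = 4641
Group 5: 7085 * 0.937 + 8804 * 0.449 = 6639 + 3953 = 10592
Net migration: Group 3 − 100 → 2078
Giving 1140 / 2110 / 2078 / 4641 / 10592.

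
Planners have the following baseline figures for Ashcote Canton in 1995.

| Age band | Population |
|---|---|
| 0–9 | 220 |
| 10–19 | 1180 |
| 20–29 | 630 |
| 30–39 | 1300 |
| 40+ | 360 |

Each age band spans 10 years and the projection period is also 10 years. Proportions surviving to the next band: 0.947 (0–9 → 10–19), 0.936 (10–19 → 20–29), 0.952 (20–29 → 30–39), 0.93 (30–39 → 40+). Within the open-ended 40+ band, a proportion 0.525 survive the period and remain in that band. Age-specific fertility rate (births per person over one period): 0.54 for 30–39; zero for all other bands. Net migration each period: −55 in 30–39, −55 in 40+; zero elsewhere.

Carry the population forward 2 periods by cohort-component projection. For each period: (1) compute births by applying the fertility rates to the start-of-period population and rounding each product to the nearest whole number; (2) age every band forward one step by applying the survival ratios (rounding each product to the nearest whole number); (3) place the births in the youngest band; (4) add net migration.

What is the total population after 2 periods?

Period 1:
Births: 1300 × 0.54 = 702
10–19: 220 × 0.947 = 208
20–29: 1180 × 0.936 = 1104
30–39: 630 × 0.952 = 600
40+: 1300 × 0.93 + 360 × 0.525 = 1209 + 189 = 1398
Net migration: 30–39 − 55 → 545; 40+ − 55 → 1343
→ [702, 208, 1104, 545, 1343]
Period 2:
Births: 545 × 0.54 = 294
10–19: 702 × 0.947 = 665
20–29: 208 × 0.936 = 195
30–39: 1104 × 0.952 = 1051
40+: 545 × 0.93 + 1343 × 0.525 = 507 + 705 = 1212
Net migration: 30–39 − 55 → 996; 40+ − 55 → 1157
→ [294, 665, 195, 996, 1157]
Total after period 2: 294 + 665 + 195 + 996 + 1157 = 3307

3307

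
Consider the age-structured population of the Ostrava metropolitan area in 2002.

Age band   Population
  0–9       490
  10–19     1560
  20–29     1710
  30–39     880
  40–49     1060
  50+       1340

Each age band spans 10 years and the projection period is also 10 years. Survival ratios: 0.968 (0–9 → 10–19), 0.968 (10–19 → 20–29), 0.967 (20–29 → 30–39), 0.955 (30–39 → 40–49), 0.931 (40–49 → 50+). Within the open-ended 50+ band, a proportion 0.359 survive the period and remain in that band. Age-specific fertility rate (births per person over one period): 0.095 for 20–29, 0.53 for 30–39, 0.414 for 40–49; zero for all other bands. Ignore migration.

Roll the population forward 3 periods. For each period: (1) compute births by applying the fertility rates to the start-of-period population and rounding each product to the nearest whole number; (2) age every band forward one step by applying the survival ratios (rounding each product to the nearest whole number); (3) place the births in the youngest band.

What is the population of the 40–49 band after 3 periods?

1394

— Period 1 —
Births: 1710 × 0.095 = 162, 880 × 0.53 = 466, 1060 × 0.414 = 439 ⇒ total 1067
10–19: 490 × 0.968 = 474
20–29: 1560 × 0.968 = 1510
30–39: 1710 × 0.967 = 1654
40–49: 880 × 0.955 = 840
50+: 1060 × 0.931 + 1340 × 0.359 = 987 + 481 = 1468
Giving 1067 / 474 / 1510 / 1654 / 840 / 1468.
— Period 2 —
Births: 1510 × 0.095 = 143, 1654 × 0.53 = 877, 840 × 0.414 = 348 ⇒ total 1368
10–19: 1067 × 0.968 = 1033
20–29: 474 × 0.968 = 459
30–39: 1510 × 0.967 = 1460
40–49: 1654 × 0.955 = 1580
50+: 840 × 0.931 + 1468 × 0.359 = 782 + 527 = 1309
Giving 1368 / 1033 / 459 / 1460 / 1580 / 1309.
— Period 3 —
Births: 459 × 0.095 = 44, 1460 × 0.53 = 774, 1580 × 0.414 = 654 ⇒ total 1472
10–19: 1368 × 0.968 = 1324
20–29: 1033 × 0.968 = 1000
30–39: 459 × 0.967 = 444
40–49: 1460 × 0.955 = 1394
50+: 1580 × 0.931 + 1309 × 0.359 = 1471 + 470 = 1941
Giving 1472 / 1324 / 1000 / 444 / 1394 / 1941.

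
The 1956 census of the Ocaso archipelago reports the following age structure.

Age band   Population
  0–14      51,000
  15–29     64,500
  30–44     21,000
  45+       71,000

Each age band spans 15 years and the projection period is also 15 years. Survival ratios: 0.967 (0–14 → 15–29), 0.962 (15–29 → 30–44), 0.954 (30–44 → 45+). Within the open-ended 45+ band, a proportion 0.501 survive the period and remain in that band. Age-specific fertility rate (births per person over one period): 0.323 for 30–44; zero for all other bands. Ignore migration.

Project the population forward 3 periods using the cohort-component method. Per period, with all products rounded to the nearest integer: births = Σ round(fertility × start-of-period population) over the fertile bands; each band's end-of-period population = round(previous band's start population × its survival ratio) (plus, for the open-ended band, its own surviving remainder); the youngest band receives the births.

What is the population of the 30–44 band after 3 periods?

After projecting period 1:
Births: 21000 × 0.323 = 6783
15–29: 51000 × 0.967 = 49317
30–44: 64500 × 0.962 = 62049
45+: 21000 × 0.954 + 71000 × 0.501 = 20034 + 35571 = 55605
Giving 6783 / 49317 / 62049 / 55605.
After projecting period 2:
Births: 62049 × 0.323 = 20042
15–29: 6783 × 0.967 = 6559
30–44: 49317 × 0.962 = 47443
45+: 62049 × 0.954 + 55605 × 0.501 = 59195 + 27858 = 87053
Giving 20042 / 6559 / 47443 / 87053.
After projecting period 3:
Births: 47443 × 0.323 = 15324
15–29: 20042 × 0.967 = 19381
30–44: 6559 × 0.962 = 6310
45+: 47443 × 0.954 + 87053 × 0.501 = 45261 + 43614 = 88875
Giving 15324 / 19381 / 6310 / 88875.

6310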